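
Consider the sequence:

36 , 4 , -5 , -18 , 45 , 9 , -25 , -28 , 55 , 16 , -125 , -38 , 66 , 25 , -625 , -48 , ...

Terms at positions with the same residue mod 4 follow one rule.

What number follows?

Read the sequence 4 terms at a time; column i is its own pattern.
Subsequence A is 36, 45, 55, 66, which is the triangular numbers T_8, T_9, ….
Subsequence B is 4, 9, 16, 25, which is the squares 2², 3², 4², ….
Subsequence C is -5, -25, -125, -625, which is multiplying by 5 each time.
Subsequence D is -18, -28, -38, -48, which is subtracting 10 each time.
The 17th slot belongs to subsequence A; its 5th term is 78.

78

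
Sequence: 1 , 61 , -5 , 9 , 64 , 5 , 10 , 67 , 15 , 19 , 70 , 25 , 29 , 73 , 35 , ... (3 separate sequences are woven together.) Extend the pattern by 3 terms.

48, 76, 45

Split by position mod 3 into 3 tracks.
Track A = 1, 9, 10, 19, 29: Fibonacci-style (each term is the sum of the two before it).
Track B = 61, 64, 67, 70, 73: arithmetic with common difference +3.
Track C = -5, 5, 15, 25, 35: linear: a_n = -15 + 10·n.
Position 16 → track A, term 6 = 48.
Term 17 comes from track B (its 6th entry): 76.
Position 18 → track C, term 6 = 45.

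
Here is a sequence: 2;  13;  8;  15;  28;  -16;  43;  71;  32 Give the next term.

Reading positions in blocks of 3 reveals the pattern AAB — 2 tracks woven together.
Track A: 2, 13, 15, 28, 43, 71. A Fibonacci-like recurrence a_n = a_{n-1} + a_{n-2}.
Track B: 8, -16, 32. Geometric, ×-2 each step.
The 10th slot belongs to track A; its 7th term is 114.

114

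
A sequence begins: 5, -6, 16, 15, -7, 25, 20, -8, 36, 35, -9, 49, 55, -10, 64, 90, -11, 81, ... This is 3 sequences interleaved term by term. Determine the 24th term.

121

Split by position mod 3 into 3 tracks.
Stream A: 5, 15, 20, 35, 55, 90 (a Fibonacci-like recurrence a_n = a_{n-1} + a_{n-2}).
Stream B: -6, -7, -8, -9, -10, -11 (subtracting 1 each time).
Stream C: 16, 25, 36, 49, 64, 81 (consecutive squares n² from n = 4).
Term 24 comes from stream C (its 8th entry): 121.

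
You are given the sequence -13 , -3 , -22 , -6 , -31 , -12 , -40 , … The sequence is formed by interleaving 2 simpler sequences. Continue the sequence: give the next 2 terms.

Positions 1, 3, 5, … form one subsequence and positions 2, 4, 6, … form another.
Track A: -13, -22, -31, -40 (subtracting 9 each time).
Track B: -3, -6, -12 (a geometric progression (common ratio 2)).
The 8th slot belongs to track B; its 4th term is -24.
Position 9 → track A, term 5 = -49.

-24, -49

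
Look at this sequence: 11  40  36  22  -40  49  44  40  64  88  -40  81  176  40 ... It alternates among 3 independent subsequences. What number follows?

Split by position mod 3 into 3 tracks.
Subsequence A: 11, 22, 44, 88, 176 (geometric, ×2 each step).
Subsequence B: 40, -40, 40, -40, 40 (alternating ±40).
Subsequence C: 36, 49, 64, 81 (consecutive squares n² from n = 6).
Position 15 falls in subsequence C as its term 5, giving 100.

100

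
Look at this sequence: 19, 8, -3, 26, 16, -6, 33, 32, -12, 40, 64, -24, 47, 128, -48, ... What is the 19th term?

The terms cycle through 3 interleaved subsequences.
Track A: 19, 26, 33, 40, 47. Linear: a_n = 12 + 7·n.
Track B: 8, 16, 32, 64, 128. Powers of 2.
Track C: -3, -6, -12, -24, -48. Geometric with ratio 2.
The 19th slot belongs to track A; its 7th term is 61.

61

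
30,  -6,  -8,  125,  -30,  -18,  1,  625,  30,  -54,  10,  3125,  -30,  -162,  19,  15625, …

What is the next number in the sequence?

30

Split by position mod 4: positions 1, 5, 9, … form one track, and each other residue class forms its own.
Track A: 30, -30, 30, -30 — alternating ±30.
Track B: -6, -18, -54, -162 — multiplying by 3 each time.
Track C: -8, 1, 10, 19 — arithmetic with common difference +9.
Track D: 125, 625, 3125, 15625 — successive powers of 5.
Position 17 → track A, term 5 = 30.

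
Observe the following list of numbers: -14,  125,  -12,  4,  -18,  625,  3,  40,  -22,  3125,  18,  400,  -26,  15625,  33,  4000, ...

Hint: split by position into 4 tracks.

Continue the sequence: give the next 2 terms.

Read the sequence 4 terms at a time; column i is its own pattern.
Track A is -14, -18, -22, -26, which is linear: a_n = -10 − 4·n.
Track B is 125, 625, 3125, 15625, which is powers 5^3, 5^4, 5^5, ….
Track C is -12, 3, 18, 33, which is linear: a_n = -27 + 15·n.
Track D is 4, 40, 400, 4000, which is a geometric progression (common ratio 10).
Position 17 → track A, term 5 = -30.
Term 18 comes from track B (its 5th entry): 78125.

-30, 78125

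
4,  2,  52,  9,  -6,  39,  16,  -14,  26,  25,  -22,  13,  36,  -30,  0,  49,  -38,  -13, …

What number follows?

Taking every 3rd term gives 3 separate tracks.
Subsequence A: 4, 9, 16, 25, 36, 49. Consecutive squares n² from n = 2.
Subsequence B: 2, -6, -14, -22, -30, -38. Arithmetic, step −8.
Subsequence C: 52, 39, 26, 13, 0, -13. Linear: a_n = 65 − 13·n.
Term 19 comes from subsequence A (its 7th entry): 64.

64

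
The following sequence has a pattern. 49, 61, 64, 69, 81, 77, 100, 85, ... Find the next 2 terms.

Odd-indexed and even-indexed terms follow separate rules.
Track A is 49, 64, 81, 100, which is perfect squares starting at 7².
Track B is 61, 69, 77, 85, which is adding 8 each time.
Position 9 → track A, term 5 = 121.
Position 10 → track B, term 5 = 93.

121, 93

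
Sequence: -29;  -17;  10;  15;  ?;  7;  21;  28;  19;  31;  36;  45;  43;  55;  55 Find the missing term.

Positions follow the repeating pattern AABB; grouping by letter gives 2 tracks.
Subsequence A: -29, -17, ?, 7, 19, 31, 43, 55 — adding 12 each time.
Subsequence B: 10, 15, 21, 28, 36, 45, 55 — triangular numbers starting at T_4.
Filling subsequence A at index 3 by its rule yields -5.

-5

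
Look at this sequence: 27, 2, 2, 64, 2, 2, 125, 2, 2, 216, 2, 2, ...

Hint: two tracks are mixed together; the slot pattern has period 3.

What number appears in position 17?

The slot pattern repeats as ABB (period 3), so there are 2 interleaved tracks.
Stream A: 27, 64, 125, 216 — consecutive cubes n³ from n = 3.
Stream B: 2, 2, 2, 2, 2, 2, 2, 2 — always 2.
Term 17 comes from stream B (its 11th entry): 2.

2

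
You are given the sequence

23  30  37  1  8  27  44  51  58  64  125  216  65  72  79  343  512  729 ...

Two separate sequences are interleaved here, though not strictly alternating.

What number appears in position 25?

Positions follow the repeating pattern AAABBB; grouping by letter gives 2 tracks.
Subsequence A is 23, 30, 37, 44, 51, 58, 65, 72, 79, which is arithmetic with common difference +7.
Subsequence B is 1, 8, 27, 64, 125, 216, 343, 512, 729, which is perfect cubes starting at 1³.
Term 25 comes from subsequence A (its 13th entry): 107.

107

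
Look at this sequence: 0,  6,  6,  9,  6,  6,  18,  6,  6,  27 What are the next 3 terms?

The slot pattern repeats as ABB (period 3), so there are 2 interleaved tracks.
Stream A: 0, 9, 18, 27. Adding 9 each time.
Stream B: 6, 6, 6, 6, 6, 6. Constant 6.
Position 11 → stream B, term 7 = 6.
Term 12 comes from stream B (its 8th entry): 6.
Position 13 → stream A, term 5 = 36.

6, 6, 36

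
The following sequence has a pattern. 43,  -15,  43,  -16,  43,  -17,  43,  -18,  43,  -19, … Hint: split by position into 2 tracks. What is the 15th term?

The terms cycle through 2 interleaved subsequences.
Track A: 43, 43, 43, 43, 43 (always 43).
Track B: -15, -16, -17, -18, -19 (arithmetic with common difference −1).
Term 15 comes from track A (its 8th entry): 43.

43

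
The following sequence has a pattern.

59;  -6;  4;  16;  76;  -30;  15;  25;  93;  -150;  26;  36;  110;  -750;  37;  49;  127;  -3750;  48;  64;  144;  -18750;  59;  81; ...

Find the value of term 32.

121

Split by position mod 4: positions 1, 5, 9, … form one track, and each other residue class forms its own.
Stream A = 59, 76, 93, 110, 127, 144: arithmetic, step +17.
Stream B = -6, -30, -150, -750, -3750, -18750: geometric, ×5 each step.
Stream C = 4, 15, 26, 37, 48, 59: arithmetic, step +11.
Stream D = 16, 25, 36, 49, 64, 81: perfect squares starting at 4².
Position 32 falls in stream D as its term 8, giving 121.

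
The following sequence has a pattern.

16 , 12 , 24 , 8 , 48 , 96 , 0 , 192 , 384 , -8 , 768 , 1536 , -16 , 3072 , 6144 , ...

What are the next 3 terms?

-24, 12288, 24576

The slot pattern repeats as ABB (period 3), so there are 2 interleaved tracks.
Subsequence A: 16, 8, 0, -8, -16. Linear: a_n = 24 − 8·n.
Subsequence B: 12, 24, 48, 96, 192, 384, 768, 1536, 3072, 6144. Geometric, ×2 each step.
Position 16 → subsequence A, term 6 = -24.
The 17th slot belongs to subsequence B; its 11th term is 12288.
Position 18 → subsequence B, term 12 = 24576.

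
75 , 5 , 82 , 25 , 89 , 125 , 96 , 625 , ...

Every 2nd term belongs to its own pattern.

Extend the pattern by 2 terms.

Taking every 2nd term gives 2 separate tracks.
Stream A = 75, 82, 89, 96: adding 7 each time.
Stream B = 5, 25, 125, 625: successive powers of 5.
Position 9 → stream A, term 5 = 103.
Position 10 → stream B, term 5 = 3125.

103, 3125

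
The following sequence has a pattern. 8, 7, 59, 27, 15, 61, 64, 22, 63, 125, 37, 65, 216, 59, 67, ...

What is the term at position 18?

69

Taking every 3rd term gives 3 separate tracks.
Subsequence A = 8, 27, 64, 125, 216: consecutive cubes n³ from n = 2.
Subsequence B = 7, 15, 22, 37, 59: each term equals the sum of the previous two.
Subsequence C = 59, 61, 63, 65, 67: linear: a_n = 57 + 2·n.
Position 18 → subsequence C, term 6 = 69.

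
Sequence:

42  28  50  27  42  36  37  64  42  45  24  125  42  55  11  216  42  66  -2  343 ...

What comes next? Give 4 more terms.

Taking every 4th term gives 4 separate tracks.
Track A: 42, 42, 42, 42, 42 (the constant sequence 42).
Track B: 28, 36, 45, 55, 66 (triangular numbers starting at T_7).
Track C: 50, 37, 24, 11, -2 (linear: a_n = 63 − 13·n).
Track D: 27, 64, 125, 216, 343 (consecutive cubes n³ from n = 3).
Position 21 → track A, term 6 = 42.
Position 22 falls in track B as its term 6, giving 78.
Position 23 → track C, term 6 = -15.
Position 24 → track D, term 6 = 512.

42, 78, -15, 512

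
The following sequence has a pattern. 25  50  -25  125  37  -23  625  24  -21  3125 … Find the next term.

11

Split by position mod 3 into 3 tracks.
Subsequence A: 25, 125, 625, 3125 (powers 5^2, 5^3, 5^4, …).
Subsequence B: 50, 37, 24 (arithmetic with common difference −13).
Subsequence C: -25, -23, -21 (arithmetic, step +2).
Position 11 → subsequence B, term 4 = 11.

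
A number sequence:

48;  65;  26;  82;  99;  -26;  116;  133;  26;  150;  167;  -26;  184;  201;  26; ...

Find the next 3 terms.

Reading positions in blocks of 3 reveals the pattern AAB — 2 tracks woven together.
Stream A = 48, 65, 82, 99, 116, 133, 150, 167, 184, 201: arithmetic with common difference +17.
Stream B = 26, -26, 26, -26, 26: oscillating between 26 and -26.
Position 16 falls in stream A as its term 11, giving 218.
Term 17 comes from stream A (its 12th entry): 235.
The 18th slot belongs to stream B; its 6th term is -26.

218, 235, -26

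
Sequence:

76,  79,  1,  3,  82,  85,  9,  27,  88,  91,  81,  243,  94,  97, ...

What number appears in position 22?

Reading positions in blocks of 4 reveals the pattern AABB — 2 tracks woven together.
Track A is 76, 79, 82, 85, 88, 91, 94, 97, which is arithmetic with common difference +3.
Track B is 1, 3, 9, 27, 81, 243, which is a geometric progression (common ratio 3).
Position 22 → track A, term 12 = 109.

109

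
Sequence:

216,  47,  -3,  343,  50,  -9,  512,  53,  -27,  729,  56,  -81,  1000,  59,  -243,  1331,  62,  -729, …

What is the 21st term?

The terms cycle through 3 interleaved subsequences.
Track A: 216, 343, 512, 729, 1000, 1331. The cubes 6³, 7³, 8³, ….
Track B: 47, 50, 53, 56, 59, 62. Arithmetic, step +3.
Track C: -3, -9, -27, -81, -243, -729. Multiplying by 3 each time.
Position 21 falls in track C as its term 7, giving -2187.

-2187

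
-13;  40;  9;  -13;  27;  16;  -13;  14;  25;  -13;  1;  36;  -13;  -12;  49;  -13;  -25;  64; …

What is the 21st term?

81

Split by position mod 3: positions 1, 4, 7, … form one track, and each other residue class forms its own.
Track A is -13, -13, -13, -13, -13, -13, which is the constant sequence -13.
Track B is 40, 27, 14, 1, -12, -25, which is arithmetic, step −13.
Track C is 9, 16, 25, 36, 49, 64, which is perfect squares starting at 3².
The 21st slot belongs to track C; its 7th term is 81.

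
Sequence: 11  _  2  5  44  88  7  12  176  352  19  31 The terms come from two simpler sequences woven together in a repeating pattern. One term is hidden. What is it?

22

The slot pattern repeats as AABB (period 4), so there are 2 interleaved tracks.
Track A is 11, ?, 44, 88, 176, 352, which is geometric, ×2 each step.
Track B is 2, 5, 7, 12, 19, 31, which is a Fibonacci-like recurrence a_n = a_{n-1} + a_{n-2}.
The gap is track A's term 2; the rule gives 22.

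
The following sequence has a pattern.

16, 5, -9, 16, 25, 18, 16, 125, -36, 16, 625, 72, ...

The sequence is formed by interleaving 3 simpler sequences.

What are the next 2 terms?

16, 3125

Split by position mod 3 into 3 tracks.
Subsequence A = 16, 16, 16, 16: always 16.
Subsequence B = 5, 25, 125, 625: powers of 5.
Subsequence C = -9, 18, -36, 72: geometric, ×-2 each step.
Term 13 comes from subsequence A (its 5th entry): 16.
The 14th slot belongs to subsequence B; its 5th term is 3125.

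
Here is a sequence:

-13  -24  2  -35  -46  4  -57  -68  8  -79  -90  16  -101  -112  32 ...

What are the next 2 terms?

-123, -134

The slot pattern repeats as AAB (period 3), so there are 2 interleaved tracks.
Subsequence A: -13, -24, -35, -46, -57, -68, -79, -90, -101, -112 (subtracting 11 each time).
Subsequence B: 2, 4, 8, 16, 32 (successive powers of 2).
Term 16 comes from subsequence A (its 11th entry): -123.
Term 17 comes from subsequence A (its 12th entry): -134.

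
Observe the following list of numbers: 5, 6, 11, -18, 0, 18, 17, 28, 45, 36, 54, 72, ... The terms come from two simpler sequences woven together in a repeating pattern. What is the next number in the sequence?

73

Reading positions in blocks of 6 reveals the pattern AAABBB — 2 tracks woven together.
Track A: 5, 6, 11, 17, 28, 45 (each term equals the sum of the previous two).
Track B: -18, 0, 18, 36, 54, 72 (arithmetic with common difference +18).
Position 13 falls in track A as its term 7, giving 73.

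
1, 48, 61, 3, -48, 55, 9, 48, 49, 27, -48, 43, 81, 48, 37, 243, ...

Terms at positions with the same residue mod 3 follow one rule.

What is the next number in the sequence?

-48

Read the sequence 3 terms at a time; column i is its own pattern.
Track A: 1, 3, 9, 27, 81, 243 — powers of 3.
Track B: 48, -48, 48, -48, 48 — the oscillation 48·(−1)^(n+1).
Track C: 61, 55, 49, 43, 37 — linear: a_n = 67 − 6·n.
The 17th slot belongs to track B; its 6th term is -48.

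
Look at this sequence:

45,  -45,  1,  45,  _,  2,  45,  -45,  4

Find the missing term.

The slot pattern repeats as AAB (period 3), so there are 2 interleaved tracks.
Subsequence A: 45, -45, 45, ?, 45, -45 (the oscillation 45·(−1)^(n+1)).
Subsequence B: 1, 2, 4 (powers 2^0, 2^1, 2^2, …).
Subsequence A's pattern makes the blank -45.

-45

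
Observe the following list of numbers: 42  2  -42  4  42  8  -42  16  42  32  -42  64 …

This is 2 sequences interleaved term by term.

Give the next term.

42

Positions 1, 3, 5, … form one subsequence and positions 2, 4, 6, … form another.
Subsequence A = 42, -42, 42, -42, 42, -42: oscillating between 42 and -42.
Subsequence B = 2, 4, 8, 16, 32, 64: powers 2^1, 2^2, 2^3, ….
Position 13 falls in subsequence A as its term 7, giving 42.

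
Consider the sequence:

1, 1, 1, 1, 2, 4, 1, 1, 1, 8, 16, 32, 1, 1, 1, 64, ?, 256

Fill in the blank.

128

The slot pattern repeats as AAABBB (period 6), so there are 2 interleaved tracks.
Subsequence A: 1, 1, 1, 1, 1, 1, 1, 1, 1 — the constant sequence 1.
Subsequence B: 1, 2, 4, 8, 16, 32, 64, ?, 256 — powers 2^0, 2^1, 2^2, ….
Filling subsequence B at index 8 by its rule yields 128.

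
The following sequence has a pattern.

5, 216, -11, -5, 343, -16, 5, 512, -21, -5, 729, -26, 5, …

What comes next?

Split by position mod 3: positions 1, 4, 7, … form one track, and each other residue class forms its own.
Stream A = 5, -5, 5, -5, 5: the oscillation 5·(−1)^(n+1).
Stream B = 216, 343, 512, 729: consecutive cubes n³ from n = 6.
Stream C = -11, -16, -21, -26: subtracting 5 each time.
The 14th slot belongs to stream B; its 5th term is 1000.

1000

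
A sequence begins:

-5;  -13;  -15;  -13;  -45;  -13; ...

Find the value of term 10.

The terms cycle through 2 interleaved subsequences.
Subsequence A: -5, -15, -45. Multiplying by 3 each time.
Subsequence B: -13, -13, -13. Always -13.
Term 10 comes from subsequence B (its 5th entry): -13.

-13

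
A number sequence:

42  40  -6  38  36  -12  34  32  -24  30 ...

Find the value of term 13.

26

The slot pattern repeats as AAB (period 3), so there are 2 interleaved tracks.
Track A is 42, 40, 38, 36, 34, 32, 30, which is arithmetic with common difference −2.
Track B is -6, -12, -24, which is geometric with ratio 2.
Position 13 falls in track A as its term 9, giving 26.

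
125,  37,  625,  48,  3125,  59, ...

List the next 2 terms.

Taking every 2nd term gives 2 separate tracks.
Track A: 125, 625, 3125. Successive powers of 5.
Track B: 37, 48, 59. Arithmetic, step +11.
The 7th slot belongs to track A; its 4th term is 15625.
Position 8 falls in track B as its term 4, giving 70.

15625, 70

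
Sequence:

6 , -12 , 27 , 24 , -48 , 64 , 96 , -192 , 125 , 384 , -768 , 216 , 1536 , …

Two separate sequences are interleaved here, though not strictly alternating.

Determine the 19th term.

Positions follow the repeating pattern AAB; grouping by letter gives 2 tracks.
Track A is 6, -12, 24, -48, 96, -192, 384, -768, 1536, which is multiplying by -2 each time.
Track B is 27, 64, 125, 216, which is the cubes 3³, 4³, 5³, ….
The 19th slot belongs to track A; its 13th term is 24576.

24576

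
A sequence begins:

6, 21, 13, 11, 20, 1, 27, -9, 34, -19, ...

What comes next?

41

Split by position mod 2 into 2 tracks.
Stream A: 6, 13, 20, 27, 34. Arithmetic with common difference +7.
Stream B: 21, 11, 1, -9, -19. Linear: a_n = 31 − 10·n.
The 11th slot belongs to stream A; its 6th term is 41.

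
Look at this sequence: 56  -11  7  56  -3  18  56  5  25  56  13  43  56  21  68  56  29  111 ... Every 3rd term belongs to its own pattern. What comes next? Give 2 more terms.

Split by position mod 3 into 3 tracks.
Subsequence A: 56, 56, 56, 56, 56, 56 — the constant sequence 56.
Subsequence B: -11, -3, 5, 13, 21, 29 — arithmetic, step +8.
Subsequence C: 7, 18, 25, 43, 68, 111 — Fibonacci-style (each term is the sum of the two before it).
Term 19 comes from subsequence A (its 7th entry): 56.
Term 20 comes from subsequence B (its 7th entry): 37.

56, 37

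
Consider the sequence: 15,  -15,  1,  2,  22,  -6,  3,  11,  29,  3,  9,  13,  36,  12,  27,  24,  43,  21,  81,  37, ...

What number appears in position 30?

Read the sequence 4 terms at a time; column i is its own pattern.
Track A is 15, 22, 29, 36, 43, which is arithmetic with common difference +7.
Track B is -15, -6, 3, 12, 21, which is linear: a_n = -24 + 9·n.
Track C is 1, 3, 9, 27, 81, which is powers of 3.
Track D is 2, 11, 13, 24, 37, which is each term equals the sum of the previous two.
Position 30 falls in track B as its term 8, giving 48.

48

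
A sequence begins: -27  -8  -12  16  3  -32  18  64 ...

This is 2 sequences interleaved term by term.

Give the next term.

33

The terms cycle through 2 interleaved subsequences.
Track A: -27, -12, 3, 18. Adding 15 each time.
Track B: -8, 16, -32, 64. A geometric progression (common ratio -2).
Position 9 falls in track A as its term 5, giving 33.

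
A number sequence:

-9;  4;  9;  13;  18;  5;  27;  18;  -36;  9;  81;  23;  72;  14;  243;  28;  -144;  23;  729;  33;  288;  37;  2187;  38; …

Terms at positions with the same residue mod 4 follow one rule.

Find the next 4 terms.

-576, 60, 6561, 43

Taking every 4th term gives 4 separate tracks.
Track A is -9, 18, -36, 72, -144, 288, which is geometric with ratio -2.
Track B is 4, 5, 9, 14, 23, 37, which is Fibonacci-style (each term is the sum of the two before it).
Track C is 9, 27, 81, 243, 729, 2187, which is powers of 3.
Track D is 13, 18, 23, 28, 33, 38, which is arithmetic with common difference +5.
The 25th slot belongs to track A; its 7th term is -576.
Position 26 → track B, term 7 = 60.
Position 27 falls in track C as its term 7, giving 6561.
The 28th slot belongs to track D; its 7th term is 43.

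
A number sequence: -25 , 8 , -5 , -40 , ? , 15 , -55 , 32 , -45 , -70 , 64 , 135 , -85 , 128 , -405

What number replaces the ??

16

The terms cycle through 3 interleaved subsequences.
Track A is -25, -40, -55, -70, -85, which is arithmetic with common difference −15.
Track B is 8, ?, 32, 64, 128, which is powers 2^3, 2^4, 2^5, ….
Track C is -5, 15, -45, 135, -405, which is geometric with ratio -3.
Filling track B at index 2 by its rule yields 16.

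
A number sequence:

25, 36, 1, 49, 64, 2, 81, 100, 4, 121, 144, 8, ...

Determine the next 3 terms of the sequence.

The slot pattern repeats as AAB (period 3), so there are 2 interleaved tracks.
Stream A = 25, 36, 49, 64, 81, 100, 121, 144: consecutive squares n² from n = 5.
Stream B = 1, 2, 4, 8: geometric with ratio 2.
The 13th slot belongs to stream A; its 9th term is 169.
The 14th slot belongs to stream A; its 10th term is 196.
The 15th slot belongs to stream B; its 5th term is 16.

169, 196, 16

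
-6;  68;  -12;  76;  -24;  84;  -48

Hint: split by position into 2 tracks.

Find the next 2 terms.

The terms cycle through 2 interleaved subsequences.
Track A: -6, -12, -24, -48 (multiplying by 2 each time).
Track B: 68, 76, 84 (adding 8 each time).
The 8th slot belongs to track B; its 4th term is 92.
Position 9 falls in track A as its term 5, giving -96.

92, -96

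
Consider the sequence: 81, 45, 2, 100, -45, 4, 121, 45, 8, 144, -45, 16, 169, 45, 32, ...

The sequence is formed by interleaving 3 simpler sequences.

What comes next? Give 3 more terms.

196, -45, 64

The terms cycle through 3 interleaved subsequences.
Track A: 81, 100, 121, 144, 169 — perfect squares starting at 9².
Track B: 45, -45, 45, -45, 45 — alternating ±45.
Track C: 2, 4, 8, 16, 32 — geometric with ratio 2.
Position 16 → track A, term 6 = 196.
The 17th slot belongs to track B; its 6th term is -45.
Term 18 comes from track C (its 6th entry): 64.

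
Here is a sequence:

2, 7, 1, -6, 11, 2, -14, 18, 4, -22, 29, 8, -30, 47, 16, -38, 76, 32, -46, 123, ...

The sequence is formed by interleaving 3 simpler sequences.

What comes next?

64

Read the sequence 3 terms at a time; column i is its own pattern.
Track A: 2, -6, -14, -22, -30, -38, -46. Arithmetic, step −8.
Track B: 7, 11, 18, 29, 47, 76, 123. Fibonacci-style (each term is the sum of the two before it).
Track C: 1, 2, 4, 8, 16, 32. Geometric with ratio 2.
The 21st slot belongs to track C; its 7th term is 64.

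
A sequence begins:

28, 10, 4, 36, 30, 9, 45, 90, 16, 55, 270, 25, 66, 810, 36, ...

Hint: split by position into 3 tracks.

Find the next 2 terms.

Read the sequence 3 terms at a time; column i is its own pattern.
Subsequence A: 28, 36, 45, 55, 66 (triangular numbers starting at T_7).
Subsequence B: 10, 30, 90, 270, 810 (geometric with ratio 3).
Subsequence C: 4, 9, 16, 25, 36 (the squares 2², 3², 4², …).
Position 16 → subsequence A, term 6 = 78.
The 17th slot belongs to subsequence B; its 6th term is 2430.

78, 2430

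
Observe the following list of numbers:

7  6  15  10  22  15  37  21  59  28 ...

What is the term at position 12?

36

The terms cycle through 2 interleaved subsequences.
Subsequence A = 7, 15, 22, 37, 59: Fibonacci-style (each term is the sum of the two before it).
Subsequence B = 6, 10, 15, 21, 28: triangular numbers n(n+1)/2 for n = 3, 4, ….
Position 12 → subsequence B, term 6 = 36.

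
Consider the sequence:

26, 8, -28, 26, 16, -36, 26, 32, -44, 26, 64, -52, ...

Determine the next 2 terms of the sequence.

Read the sequence 3 terms at a time; column i is its own pattern.
Track A: 26, 26, 26, 26. Constant 26.
Track B: 8, 16, 32, 64. Powers of 2.
Track C: -28, -36, -44, -52. Subtracting 8 each time.
Term 13 comes from track A (its 5th entry): 26.
Term 14 comes from track B (its 5th entry): 128.

26, 128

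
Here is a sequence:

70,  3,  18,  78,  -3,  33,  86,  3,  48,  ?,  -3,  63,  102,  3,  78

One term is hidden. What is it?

94

Split by position mod 3 into 3 tracks.
Track A = 70, 78, 86, ?, 102: linear: a_n = 62 + 8·n.
Track B = 3, -3, 3, -3, 3: the oscillation 3·(−1)^(n+1).
Track C = 18, 33, 48, 63, 78: adding 15 each time.
Track A's pattern makes the blank 94.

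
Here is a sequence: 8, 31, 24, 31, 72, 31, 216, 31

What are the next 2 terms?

Odd-indexed and even-indexed terms follow separate rules.
Track A: 8, 24, 72, 216. Geometric with ratio 3.
Track B: 31, 31, 31, 31. Always 31.
Position 9 falls in track A as its term 5, giving 648.
The 10th slot belongs to track B; its 5th term is 31.

648, 31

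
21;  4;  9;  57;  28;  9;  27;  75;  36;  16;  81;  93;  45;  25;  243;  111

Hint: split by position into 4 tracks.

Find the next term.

Split by position mod 4: positions 1, 5, 9, … form one track, and each other residue class forms its own.
Stream A: 21, 28, 36, 45 — triangular numbers starting at T_6.
Stream B: 4, 9, 16, 25 — perfect squares starting at 2².
Stream C: 9, 27, 81, 243 — a geometric progression (common ratio 3).
Stream D: 57, 75, 93, 111 — arithmetic, step +18.
Position 17 falls in stream A as its term 5, giving 55.

55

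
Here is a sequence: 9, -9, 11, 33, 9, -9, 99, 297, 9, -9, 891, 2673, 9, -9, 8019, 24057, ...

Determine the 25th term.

The slot pattern repeats as AABB (period 4), so there are 2 interleaved tracks.
Track A: 9, -9, 9, -9, 9, -9, 9, -9 (oscillating between 9 and -9).
Track B: 11, 33, 99, 297, 891, 2673, 8019, 24057 (geometric, ×3 each step).
Position 25 falls in track A as its term 13, giving 9.

9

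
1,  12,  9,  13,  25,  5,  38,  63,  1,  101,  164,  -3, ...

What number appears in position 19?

Positions follow the repeating pattern AAB; grouping by letter gives 2 tracks.
Subsequence A: 1, 12, 13, 25, 38, 63, 101, 164 — each term equals the sum of the previous two.
Subsequence B: 9, 5, 1, -3 — arithmetic, step −4.
Position 19 falls in subsequence A as its term 13, giving 1817.

1817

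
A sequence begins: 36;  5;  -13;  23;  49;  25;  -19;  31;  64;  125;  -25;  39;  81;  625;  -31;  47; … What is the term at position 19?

-37

Split by position mod 4 into 4 tracks.
Track A: 36, 49, 64, 81. Perfect squares starting at 6².
Track B: 5, 25, 125, 625. Powers 5^1, 5^2, 5^3, ….
Track C: -13, -19, -25, -31. Subtracting 6 each time.
Track D: 23, 31, 39, 47. Arithmetic with common difference +8.
Position 19 → track C, term 5 = -37.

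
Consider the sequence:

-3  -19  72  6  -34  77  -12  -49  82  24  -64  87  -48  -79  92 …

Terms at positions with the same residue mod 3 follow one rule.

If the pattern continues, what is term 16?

96

Split by position mod 3 into 3 tracks.
Track A is -3, 6, -12, 24, -48, which is geometric, ×-2 each step.
Track B is -19, -34, -49, -64, -79, which is arithmetic, step −15.
Track C is 72, 77, 82, 87, 92, which is linear: a_n = 67 + 5·n.
Position 16 falls in track A as its term 6, giving 96.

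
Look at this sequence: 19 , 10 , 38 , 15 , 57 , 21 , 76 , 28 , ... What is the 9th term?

Split by position mod 2 into 2 tracks.
Track A: 19, 38, 57, 76 (linear: a_n = 19·n).
Track B: 10, 15, 21, 28 (the triangular numbers T_4, T_5, …).
Term 9 comes from track A (its 5th entry): 95.

95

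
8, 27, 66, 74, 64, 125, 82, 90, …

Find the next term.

216

The slot pattern repeats as AABB (period 4), so there are 2 interleaved tracks.
Track A: 8, 27, 64, 125. Perfect cubes starting at 2³.
Track B: 66, 74, 82, 90. Arithmetic with common difference +8.
Position 9 → track A, term 5 = 216.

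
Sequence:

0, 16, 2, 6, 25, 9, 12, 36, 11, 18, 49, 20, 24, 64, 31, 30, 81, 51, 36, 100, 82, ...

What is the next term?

Taking every 3rd term gives 3 separate tracks.
Track A: 0, 6, 12, 18, 24, 30, 36 (adding 6 each time).
Track B: 16, 25, 36, 49, 64, 81, 100 (the squares 4², 5², 6², …).
Track C: 2, 9, 11, 20, 31, 51, 82 (Fibonacci-style (each term is the sum of the two before it)).
The 22nd slot belongs to track A; its 8th term is 42.

42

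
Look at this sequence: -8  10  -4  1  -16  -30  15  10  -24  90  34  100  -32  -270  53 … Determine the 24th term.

Split by position mod 4: positions 1, 5, 9, … form one track, and each other residue class forms its own.
Track A: -8, -16, -24, -32. Arithmetic with common difference −8.
Track B: 10, -30, 90, -270. Multiplying by -3 each time.
Track C: -4, 15, 34, 53. Arithmetic with common difference +19.
Track D: 1, 10, 100. Powers of 10.
Position 24 → track D, term 6 = 100000.

100000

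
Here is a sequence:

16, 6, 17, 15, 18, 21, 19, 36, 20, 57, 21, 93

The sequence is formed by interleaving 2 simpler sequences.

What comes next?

Positions 1, 3, 5, … form one subsequence and positions 2, 4, 6, … form another.
Track A = 16, 17, 18, 19, 20, 21: adding 1 each time.
Track B = 6, 15, 21, 36, 57, 93: Fibonacci-style (each term is the sum of the two before it).
Position 13 → track A, term 7 = 22.

22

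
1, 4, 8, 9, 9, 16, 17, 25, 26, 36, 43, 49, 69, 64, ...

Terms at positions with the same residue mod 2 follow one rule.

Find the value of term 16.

Taking every 2nd term gives 2 separate tracks.
Stream A = 1, 8, 9, 17, 26, 43, 69: a Fibonacci-like recurrence a_n = a_{n-1} + a_{n-2}.
Stream B = 4, 9, 16, 25, 36, 49, 64: consecutive squares n² from n = 2.
Term 16 comes from stream B (its 8th entry): 81.

81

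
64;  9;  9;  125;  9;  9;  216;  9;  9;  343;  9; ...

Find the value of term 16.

729

Positions follow the repeating pattern ABB; grouping by letter gives 2 tracks.
Track A is 64, 125, 216, 343, which is consecutive cubes n³ from n = 4.
Track B is 9, 9, 9, 9, 9, 9, 9, which is constant 9.
Term 16 comes from track A (its 6th entry): 729.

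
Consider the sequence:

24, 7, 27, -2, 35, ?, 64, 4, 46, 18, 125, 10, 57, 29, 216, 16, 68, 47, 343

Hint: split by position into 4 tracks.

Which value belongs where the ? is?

11

Read the sequence 4 terms at a time; column i is its own pattern.
Subsequence A: 24, 35, 46, 57, 68 — linear: a_n = 13 + 11·n.
Subsequence B: 7, ?, 18, 29, 47 — each term equals the sum of the previous two.
Subsequence C: 27, 64, 125, 216, 343 — perfect cubes starting at 3³.
Subsequence D: -2, 4, 10, 16 — arithmetic, step +6.
The gap is subsequence B's term 2; the rule gives 11.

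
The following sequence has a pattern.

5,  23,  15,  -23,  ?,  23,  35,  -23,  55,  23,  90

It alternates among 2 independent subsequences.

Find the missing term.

Split by position mod 2 into 2 tracks.
Track A: 5, 15, ?, 35, 55, 90 — Fibonacci-style (each term is the sum of the two before it).
Track B: 23, -23, 23, -23, 23 — alternating ±23.
Track A's pattern makes the blank 20.

20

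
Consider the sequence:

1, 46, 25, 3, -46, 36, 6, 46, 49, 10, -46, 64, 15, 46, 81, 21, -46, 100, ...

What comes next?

28

The terms cycle through 3 interleaved subsequences.
Track A: 1, 3, 6, 10, 15, 21 (triangular numbers starting at T_1).
Track B: 46, -46, 46, -46, 46, -46 (oscillating between 46 and -46).
Track C: 25, 36, 49, 64, 81, 100 (consecutive squares n² from n = 5).
The 19th slot belongs to track A; its 7th term is 28.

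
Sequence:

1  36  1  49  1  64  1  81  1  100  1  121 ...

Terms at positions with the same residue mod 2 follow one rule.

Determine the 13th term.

Positions 1, 3, 5, … form one subsequence and positions 2, 4, 6, … form another.
Stream A is 1, 1, 1, 1, 1, 1, which is the constant sequence 1.
Stream B is 36, 49, 64, 81, 100, 121, which is perfect squares starting at 6².
Position 13 falls in stream A as its term 7, giving 1.

1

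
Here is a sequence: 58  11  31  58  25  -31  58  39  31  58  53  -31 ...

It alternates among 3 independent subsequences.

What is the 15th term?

31

Split by position mod 3 into 3 tracks.
Stream A: 58, 58, 58, 58 (constant 58).
Stream B: 11, 25, 39, 53 (linear: a_n = -3 + 14·n).
Stream C: 31, -31, 31, -31 (oscillating between 31 and -31).
Position 15 → stream C, term 5 = 31.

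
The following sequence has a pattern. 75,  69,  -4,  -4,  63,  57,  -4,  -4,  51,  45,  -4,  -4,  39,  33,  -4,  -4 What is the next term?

Positions follow the repeating pattern AABB; grouping by letter gives 2 tracks.
Track A = 75, 69, 63, 57, 51, 45, 39, 33: arithmetic with common difference −6.
Track B = -4, -4, -4, -4, -4, -4, -4, -4: constant -4.
Position 17 falls in track A as its term 9, giving 27.

27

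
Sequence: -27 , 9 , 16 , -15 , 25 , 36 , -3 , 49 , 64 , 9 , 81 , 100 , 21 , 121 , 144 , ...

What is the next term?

Reading positions in blocks of 3 reveals the pattern ABB — 2 tracks woven together.
Subsequence A is -27, -15, -3, 9, 21, which is arithmetic with common difference +12.
Subsequence B is 9, 16, 25, 36, 49, 64, 81, 100, 121, 144, which is the squares 3², 4², 5², ….
Position 16 → subsequence A, term 6 = 33.

33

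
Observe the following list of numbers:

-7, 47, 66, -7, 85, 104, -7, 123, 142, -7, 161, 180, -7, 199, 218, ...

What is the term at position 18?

Reading positions in blocks of 3 reveals the pattern ABB — 2 tracks woven together.
Subsequence A = -7, -7, -7, -7, -7: the constant sequence -7.
Subsequence B = 47, 66, 85, 104, 123, 142, 161, 180, 199, 218: arithmetic, step +19.
Position 18 falls in subsequence B as its term 12, giving 256.

256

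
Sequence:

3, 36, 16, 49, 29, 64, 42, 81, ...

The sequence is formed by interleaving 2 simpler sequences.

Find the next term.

Positions 1, 3, 5, … form one subsequence and positions 2, 4, 6, … form another.
Subsequence A: 3, 16, 29, 42. Arithmetic, step +13.
Subsequence B: 36, 49, 64, 81. Perfect squares starting at 6².
Position 9 falls in subsequence A as its term 5, giving 55.

55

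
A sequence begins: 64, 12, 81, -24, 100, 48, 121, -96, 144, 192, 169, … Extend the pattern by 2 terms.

Positions 1, 3, 5, … form one subsequence and positions 2, 4, 6, … form another.
Stream A: 64, 81, 100, 121, 144, 169 — perfect squares starting at 8².
Stream B: 12, -24, 48, -96, 192 — multiplying by -2 each time.
Position 12 falls in stream B as its term 6, giving -384.
The 13th slot belongs to stream A; its 7th term is 196.

-384, 196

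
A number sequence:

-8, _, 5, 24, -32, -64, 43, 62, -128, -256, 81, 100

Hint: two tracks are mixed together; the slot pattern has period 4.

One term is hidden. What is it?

-16

Positions follow the repeating pattern AABB; grouping by letter gives 2 tracks.
Track A: -8, ?, -32, -64, -128, -256 (a geometric progression (common ratio 2)).
Track B: 5, 24, 43, 62, 81, 100 (arithmetic with common difference +19).
Track A's pattern makes the blank -16.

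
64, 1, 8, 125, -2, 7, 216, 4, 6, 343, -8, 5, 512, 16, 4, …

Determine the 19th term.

1000

Split by position mod 3 into 3 tracks.
Stream A: 64, 125, 216, 343, 512 — the cubes 4³, 5³, 6³, ….
Stream B: 1, -2, 4, -8, 16 — geometric, ×-2 each step.
Stream C: 8, 7, 6, 5, 4 — arithmetic with common difference −1.
The 19th slot belongs to stream A; its 7th term is 1000.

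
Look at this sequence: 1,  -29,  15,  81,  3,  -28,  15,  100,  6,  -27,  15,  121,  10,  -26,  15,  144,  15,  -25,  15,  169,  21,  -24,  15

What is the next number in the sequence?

Taking every 4th term gives 4 separate tracks.
Track A = 1, 3, 6, 10, 15, 21: triangular numbers starting at T_1.
Track B = -29, -28, -27, -26, -25, -24: arithmetic, step +1.
Track C = 15, 15, 15, 15, 15, 15: the constant sequence 15.
Track D = 81, 100, 121, 144, 169: perfect squares starting at 9².
Position 24 falls in track D as its term 6, giving 196.

196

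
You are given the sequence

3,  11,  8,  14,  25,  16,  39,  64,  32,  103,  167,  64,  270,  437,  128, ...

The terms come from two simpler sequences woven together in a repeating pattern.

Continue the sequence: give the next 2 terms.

707, 1144

The slot pattern repeats as AAB (period 3), so there are 2 interleaved tracks.
Subsequence A: 3, 11, 14, 25, 39, 64, 103, 167, 270, 437 (a Fibonacci-like recurrence a_n = a_{n-1} + a_{n-2}).
Subsequence B: 8, 16, 32, 64, 128 (multiplying by 2 each time).
Term 16 comes from subsequence A (its 11th entry): 707.
Position 17 falls in subsequence A as its term 12, giving 1144.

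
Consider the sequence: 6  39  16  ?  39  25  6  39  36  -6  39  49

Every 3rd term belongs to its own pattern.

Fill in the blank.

Split by position mod 3: positions 1, 4, 7, … form one track, and each other residue class forms its own.
Stream A: 6, ?, 6, -6 — oscillating between 6 and -6.
Stream B: 39, 39, 39, 39 — constant 39.
Stream C: 16, 25, 36, 49 — the squares 4², 5², 6², ….
The gap is stream A's term 2; the rule gives -6.

-6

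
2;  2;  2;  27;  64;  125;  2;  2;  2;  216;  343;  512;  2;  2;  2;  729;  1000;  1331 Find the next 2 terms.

2, 2

Reading positions in blocks of 6 reveals the pattern AAABBB — 2 tracks woven together.
Track A = 2, 2, 2, 2, 2, 2, 2, 2, 2: the constant sequence 2.
Track B = 27, 64, 125, 216, 343, 512, 729, 1000, 1331: consecutive cubes n³ from n = 3.
The 19th slot belongs to track A; its 10th term is 2.
Position 20 → track A, term 11 = 2.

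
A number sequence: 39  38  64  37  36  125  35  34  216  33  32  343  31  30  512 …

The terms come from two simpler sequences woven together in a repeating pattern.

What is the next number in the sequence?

29

The slot pattern repeats as AAB (period 3), so there are 2 interleaved tracks.
Subsequence A: 39, 38, 37, 36, 35, 34, 33, 32, 31, 30. Arithmetic with common difference −1.
Subsequence B: 64, 125, 216, 343, 512. Consecutive cubes n³ from n = 4.
The 16th slot belongs to subsequence A; its 11th term is 29.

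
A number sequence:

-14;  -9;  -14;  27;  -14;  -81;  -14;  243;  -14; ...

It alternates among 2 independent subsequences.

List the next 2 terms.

-729, -14

Taking every 2nd term gives 2 separate tracks.
Track A: -14, -14, -14, -14, -14. Always -14.
Track B: -9, 27, -81, 243. Geometric with ratio -3.
Position 10 falls in track B as its term 5, giving -729.
Position 11 falls in track A as its term 6, giving -14.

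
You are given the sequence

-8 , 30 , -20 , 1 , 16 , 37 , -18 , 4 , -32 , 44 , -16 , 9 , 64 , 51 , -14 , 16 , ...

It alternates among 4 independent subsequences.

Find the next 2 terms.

Read the sequence 4 terms at a time; column i is its own pattern.
Track A is -8, 16, -32, 64, which is a geometric progression (common ratio -2).
Track B is 30, 37, 44, 51, which is arithmetic with common difference +7.
Track C is -20, -18, -16, -14, which is linear: a_n = -22 + 2·n.
Track D is 1, 4, 9, 16, which is the squares 1², 2², 3², ….
Position 17 falls in track A as its term 5, giving -128.
Position 18 falls in track B as its term 5, giving 58.

-128, 58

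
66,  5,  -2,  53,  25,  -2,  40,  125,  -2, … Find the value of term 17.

15625

Split by position mod 3 into 3 tracks.
Track A is 66, 53, 40, which is arithmetic with common difference −13.
Track B is 5, 25, 125, which is successive powers of 5.
Track C is -2, -2, -2, which is always -2.
The 17th slot belongs to track B; its 6th term is 15625.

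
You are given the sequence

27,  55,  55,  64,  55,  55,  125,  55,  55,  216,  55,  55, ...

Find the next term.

Positions follow the repeating pattern ABB; grouping by letter gives 2 tracks.
Stream A: 27, 64, 125, 216 — perfect cubes starting at 3³.
Stream B: 55, 55, 55, 55, 55, 55, 55, 55 — the constant sequence 55.
Position 13 → stream A, term 5 = 343.

343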